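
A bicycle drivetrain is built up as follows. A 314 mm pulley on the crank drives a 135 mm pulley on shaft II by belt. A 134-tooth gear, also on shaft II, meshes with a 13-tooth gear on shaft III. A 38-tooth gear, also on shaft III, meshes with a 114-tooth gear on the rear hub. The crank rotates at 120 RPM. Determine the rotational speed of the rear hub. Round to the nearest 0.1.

belt 135/314 = 0.42994 → 120/0.42994 = 279.11 RPM
gear mesh 13/134 = 0.097015 → 279.11/0.097015 = 2877 RPM
gear mesh 114/38 = 3 → 2877/3 = 959 RPM

959.0 RPM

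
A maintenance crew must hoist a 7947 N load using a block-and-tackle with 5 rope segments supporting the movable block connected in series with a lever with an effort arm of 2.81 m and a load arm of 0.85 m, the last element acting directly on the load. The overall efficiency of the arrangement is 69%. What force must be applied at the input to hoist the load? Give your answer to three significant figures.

Block-and-tackle MA = number of supporting rope parts = 5.
Lever MA = effort arm / load arm = 2.81/0.85 = 3.3059.
Combined ideal MA = 5 × 3.3059 = 16.529.
Actual MA = 16.529 × 0.69 = 11.405.
Effort = load / actual MA = 7947 / 11.405 = 696.78 N.

697 N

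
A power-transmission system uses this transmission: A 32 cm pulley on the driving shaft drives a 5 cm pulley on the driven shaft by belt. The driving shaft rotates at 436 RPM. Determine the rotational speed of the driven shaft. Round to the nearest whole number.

the driving shaft → the driven shaft (belt, 5/32): 436 ÷ 0.15625 = 2790.4 RPM

2790 RPM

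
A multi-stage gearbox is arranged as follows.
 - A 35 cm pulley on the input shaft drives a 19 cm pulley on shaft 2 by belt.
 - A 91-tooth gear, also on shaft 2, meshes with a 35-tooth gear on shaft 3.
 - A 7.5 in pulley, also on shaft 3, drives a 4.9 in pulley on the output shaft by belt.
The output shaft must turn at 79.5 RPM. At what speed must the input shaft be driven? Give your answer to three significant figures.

10.8 RPM

Overall ratio R = 0.54286 × 0.38462 × 0.65333 = 0.13641.
Required input speed = output speed × R = 79.5 × 0.13641 = 10.845 RPM.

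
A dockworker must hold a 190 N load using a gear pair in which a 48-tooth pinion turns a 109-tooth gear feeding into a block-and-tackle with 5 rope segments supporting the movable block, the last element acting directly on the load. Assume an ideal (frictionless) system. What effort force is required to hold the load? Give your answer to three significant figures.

16.7 N

Gear pair MA = 109/48 = 2.2708.
Block-and-tackle MA = number of supporting rope parts = 5.
Combined ideal MA = 2.2708 × 5 = 11.354.
Effort = load / MA = 190 / 11.354 = 16.734 N.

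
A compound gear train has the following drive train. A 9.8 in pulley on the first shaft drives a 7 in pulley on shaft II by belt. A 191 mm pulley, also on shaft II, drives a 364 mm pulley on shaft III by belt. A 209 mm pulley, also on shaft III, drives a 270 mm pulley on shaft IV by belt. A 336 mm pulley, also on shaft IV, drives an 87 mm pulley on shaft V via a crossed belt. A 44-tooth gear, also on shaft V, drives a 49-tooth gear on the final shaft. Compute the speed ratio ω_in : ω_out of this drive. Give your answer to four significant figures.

Each stage contributes driven/driver: belt 7/9.8 = 0.71429, belt 364/191 = 1.9058, belt 270/209 = 1.2919, belt 87/336 = 0.25893, gear mesh 49/44 = 1.1136.
Overall: 0.71429 × 1.9058 × 1.2919 × 0.25893 × 1.1136 = 0.50709.

0.5071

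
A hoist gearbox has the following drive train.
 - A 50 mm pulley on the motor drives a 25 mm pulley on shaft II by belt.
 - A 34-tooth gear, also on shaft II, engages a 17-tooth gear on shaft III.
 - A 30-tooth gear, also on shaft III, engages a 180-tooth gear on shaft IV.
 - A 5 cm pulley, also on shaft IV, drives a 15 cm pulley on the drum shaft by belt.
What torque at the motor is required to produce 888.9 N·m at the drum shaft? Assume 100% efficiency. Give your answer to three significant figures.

198 N·m

Overall ratio R = 0.5 × 0.5 × 6 × 3 = 4.5.
Input torque = output torque / R = 888.9 / 4.5 = 197.53 N·m.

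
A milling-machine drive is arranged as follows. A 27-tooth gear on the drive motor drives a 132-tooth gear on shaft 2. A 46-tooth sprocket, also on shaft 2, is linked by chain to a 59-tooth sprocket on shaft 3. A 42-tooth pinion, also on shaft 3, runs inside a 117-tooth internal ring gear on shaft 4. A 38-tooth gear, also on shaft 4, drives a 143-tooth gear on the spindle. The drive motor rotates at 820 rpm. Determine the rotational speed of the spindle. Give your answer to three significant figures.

12.5 rpm

Gear mesh: ratio = 132/27 = 4.8889, so shaft 2 turns at 820 / 4.8889 = 167.73 rpm.
Chain: ratio = 59/46 = 1.2826, so shaft 3 turns at 167.73 / 1.2826 = 130.77 rpm.
Internal gear: ratio = 117/42 = 2.7857, so shaft 4 turns at 130.77 / 2.7857 = 46.943 rpm.
Gear mesh: ratio = 143/38 = 3.7632, so the spindle turns at 46.943 / 3.7632 = 12.474 rpm.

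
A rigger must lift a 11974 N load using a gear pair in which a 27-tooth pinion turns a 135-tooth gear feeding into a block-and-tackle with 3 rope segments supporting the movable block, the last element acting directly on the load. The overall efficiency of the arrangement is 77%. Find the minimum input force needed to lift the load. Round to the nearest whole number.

1037 N

Gear pair MA = 135/27 = 5.
Block-and-tackle MA = number of supporting rope parts = 3.
Combined ideal MA = 5 × 3 = 15.
Actual MA = 15 × 0.77 = 11.55.
Effort = load / actual MA = 11974 / 11.55 = 1036.7 N.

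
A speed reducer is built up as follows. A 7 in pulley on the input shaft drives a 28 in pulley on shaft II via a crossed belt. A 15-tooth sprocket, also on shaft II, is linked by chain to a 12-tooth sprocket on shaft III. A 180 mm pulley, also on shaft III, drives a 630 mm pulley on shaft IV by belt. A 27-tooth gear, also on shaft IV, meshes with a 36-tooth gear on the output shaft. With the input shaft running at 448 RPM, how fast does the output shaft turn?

30 RPM

Belt: ratio = 28/7 = 4, so shaft II turns at 448 / 4 = 112 RPM.
Chain: ratio = 12/15 = 0.8, so shaft III turns at 112 / 0.8 = 140 RPM.
Belt: ratio = 630/180 = 3.5, so shaft IV turns at 140 / 3.5 = 40 RPM.
Gear mesh: ratio = 36/27 = 1.3333, so the output shaft turns at 40 / 1.3333 = 30 RPM.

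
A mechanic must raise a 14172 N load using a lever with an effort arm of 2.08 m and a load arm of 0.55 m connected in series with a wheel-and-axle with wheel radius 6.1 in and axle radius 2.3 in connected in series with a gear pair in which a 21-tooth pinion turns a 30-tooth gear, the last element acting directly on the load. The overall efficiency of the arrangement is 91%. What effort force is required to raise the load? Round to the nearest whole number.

1087 N

Lever MA = effort arm / load arm = 2.08/0.55 = 3.7818.
Wheel-and-axle MA = R/r = 6.1/2.3 = 2.6522.
Gear pair MA = 30/21 = 1.4286.
Combined ideal MA = 3.7818 × 2.6522 × 1.4286 = 14.329.
Actual MA = 14.329 × 0.91 = 13.039.
Effort = load / actual MA = 14172 / 13.039 = 1086.9 N.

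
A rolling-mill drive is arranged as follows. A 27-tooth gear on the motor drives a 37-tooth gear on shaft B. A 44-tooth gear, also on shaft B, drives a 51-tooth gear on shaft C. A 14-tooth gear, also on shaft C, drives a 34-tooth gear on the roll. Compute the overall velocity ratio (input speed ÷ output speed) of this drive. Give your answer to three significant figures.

3.86

Each stage contributes driven/driver: gear mesh 37/27 = 1.3704, gear mesh 51/44 = 1.1591, gear mesh 34/14 = 2.4286.
Overall: 1.3704 × 1.1591 × 2.4286 = 3.8575.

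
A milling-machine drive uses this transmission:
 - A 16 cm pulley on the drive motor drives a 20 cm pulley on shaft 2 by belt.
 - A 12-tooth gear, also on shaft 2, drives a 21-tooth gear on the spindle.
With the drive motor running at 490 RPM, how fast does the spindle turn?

224 RPM

belt 20/16 = 1.25 → 490/1.25 = 392 RPM
gear mesh 21/12 = 1.75 → 392/1.75 = 224 RPM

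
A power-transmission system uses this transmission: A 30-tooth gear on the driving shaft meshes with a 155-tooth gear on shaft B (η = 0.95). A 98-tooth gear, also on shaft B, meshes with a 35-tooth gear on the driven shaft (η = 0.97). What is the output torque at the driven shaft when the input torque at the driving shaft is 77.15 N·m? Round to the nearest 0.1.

131.2 N·m

Gear mesh: ratio = 155/30 = 5.1667; torque at shaft B = 77.15 × 5.1667 × 0.95 = 378.68 N·m.
Gear mesh: ratio = 35/98 = 0.35714; torque at the driven shaft = 378.68 × 0.35714 × 0.97 = 131.18 N·m.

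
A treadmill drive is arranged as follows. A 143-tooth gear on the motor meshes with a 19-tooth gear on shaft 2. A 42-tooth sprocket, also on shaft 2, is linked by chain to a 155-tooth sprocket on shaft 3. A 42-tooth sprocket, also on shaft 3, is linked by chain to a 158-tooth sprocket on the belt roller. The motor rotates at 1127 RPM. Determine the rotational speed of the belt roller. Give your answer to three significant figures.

611 RPM

Gear mesh: ratio = 19/143 = 0.13287, so shaft 2 turns at 1127 / 0.13287 = 8482.2 RPM.
Chain: ratio = 155/42 = 3.6905, so shaft 3 turns at 8482.2 / 3.6905 = 2298.4 RPM.
Chain: ratio = 158/42 = 3.7619, so the belt roller turns at 2298.4 / 3.7619 = 610.96 RPM.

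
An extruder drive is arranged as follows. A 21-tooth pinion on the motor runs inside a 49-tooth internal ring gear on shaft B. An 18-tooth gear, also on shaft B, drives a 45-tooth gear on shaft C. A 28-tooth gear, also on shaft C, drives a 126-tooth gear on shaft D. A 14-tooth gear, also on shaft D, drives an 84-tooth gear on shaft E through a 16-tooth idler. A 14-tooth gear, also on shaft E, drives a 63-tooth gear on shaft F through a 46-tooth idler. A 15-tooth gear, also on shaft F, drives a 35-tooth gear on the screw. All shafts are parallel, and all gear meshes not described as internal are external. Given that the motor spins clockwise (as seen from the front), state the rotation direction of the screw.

the motor → shaft B: internal mesh, same direction → CW.
shaft B → shaft C: external mesh, 1 reversal → CCW.
shaft C → shaft D: external mesh, 1 reversal → CW.
shaft D → shaft E: driver → idler → driven is 2 external meshes, 2 reversals → CW.
shaft E → shaft F: driver → idler → driven is 2 external meshes, 2 reversals → CW.
shaft F → the screw: external mesh, 1 reversal → CCW.
7 reversals in total — an odd number — so the screw turns opposite to the motor.

counterclockwise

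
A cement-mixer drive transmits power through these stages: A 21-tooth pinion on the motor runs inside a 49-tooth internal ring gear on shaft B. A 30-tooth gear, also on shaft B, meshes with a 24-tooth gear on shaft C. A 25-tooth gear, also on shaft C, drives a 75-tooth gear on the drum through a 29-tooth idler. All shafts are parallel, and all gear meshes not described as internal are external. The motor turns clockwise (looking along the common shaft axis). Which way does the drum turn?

the motor → shaft B: internal mesh, same direction → CW.
shaft B → shaft C: external mesh, 1 reversal → CCW.
shaft C → the drum: driver → idler → driven is 2 external meshes, 2 reversals → CCW.
3 reversals in total — an odd number — so the drum turns opposite to the motor.

counterclockwise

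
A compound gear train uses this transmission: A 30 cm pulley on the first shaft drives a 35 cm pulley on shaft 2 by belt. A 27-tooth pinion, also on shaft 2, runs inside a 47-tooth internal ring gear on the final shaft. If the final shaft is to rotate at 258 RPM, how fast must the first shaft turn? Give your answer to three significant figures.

524 RPM

Overall ratio R = 1.1667 × 1.7407 = 2.0309.
Required input speed = output speed × R = 258 × 2.0309 = 523.96 RPM.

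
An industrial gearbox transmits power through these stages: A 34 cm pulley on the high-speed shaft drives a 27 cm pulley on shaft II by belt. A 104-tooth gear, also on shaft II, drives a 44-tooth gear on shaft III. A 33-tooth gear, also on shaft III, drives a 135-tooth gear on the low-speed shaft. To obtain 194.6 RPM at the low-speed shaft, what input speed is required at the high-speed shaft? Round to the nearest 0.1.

Overall ratio R = 0.79412 × 0.42308 × 4.0909 = 1.3744.
Required input speed = output speed × R = 194.6 × 1.3744 = 267.46 RPM.

267.5 RPM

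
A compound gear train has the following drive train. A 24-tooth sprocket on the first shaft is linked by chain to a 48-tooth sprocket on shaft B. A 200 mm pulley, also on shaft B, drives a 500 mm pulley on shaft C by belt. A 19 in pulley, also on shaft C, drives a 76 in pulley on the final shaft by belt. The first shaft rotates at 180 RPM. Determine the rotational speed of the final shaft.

the first shaft → shaft B (chain, 48/24): 180 ÷ 2 = 90 RPM
shaft B → shaft C (belt, 500/200): 90 ÷ 2.5 = 36 RPM
shaft C → the final shaft (belt, 76/19): 36 ÷ 4 = 9 RPM

9 RPM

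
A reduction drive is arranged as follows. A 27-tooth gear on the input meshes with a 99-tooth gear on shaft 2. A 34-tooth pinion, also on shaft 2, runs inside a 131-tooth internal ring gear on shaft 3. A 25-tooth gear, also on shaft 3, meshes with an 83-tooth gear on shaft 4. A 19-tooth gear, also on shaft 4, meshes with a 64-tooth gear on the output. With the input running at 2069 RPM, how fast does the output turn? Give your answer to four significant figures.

13.10 RPM

the input → shaft 2 (gear mesh, 99/27): 2069 ÷ 3.6667 = 564.27 RPM
shaft 2 → shaft 3 (internal gear, 131/34): 564.27 ÷ 3.8529 = 146.45 RPM
shaft 3 → shaft 4 (gear mesh, 83/25): 146.45 ÷ 3.32 = 44.112 RPM
shaft 4 → the output (gear mesh, 64/19): 44.112 ÷ 3.3684 = 13.096 RPM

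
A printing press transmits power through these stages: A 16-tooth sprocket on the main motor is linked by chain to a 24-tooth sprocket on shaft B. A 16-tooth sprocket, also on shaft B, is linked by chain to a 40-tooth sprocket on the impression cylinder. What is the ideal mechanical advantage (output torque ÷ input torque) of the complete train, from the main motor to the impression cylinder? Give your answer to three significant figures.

Each stage contributes driven/driver: chain 24/16 = 1.5, chain 40/16 = 2.5.
Overall: 1.5 × 2.5 = 3.75.

3.75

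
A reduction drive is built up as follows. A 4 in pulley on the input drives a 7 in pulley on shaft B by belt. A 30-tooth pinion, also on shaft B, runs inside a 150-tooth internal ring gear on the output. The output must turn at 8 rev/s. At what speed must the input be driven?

Overall ratio R = 1.75 × 5 = 8.75.
Required input speed = output speed × R = 8 × 8.75 = 70 rev/s.

70 rev/s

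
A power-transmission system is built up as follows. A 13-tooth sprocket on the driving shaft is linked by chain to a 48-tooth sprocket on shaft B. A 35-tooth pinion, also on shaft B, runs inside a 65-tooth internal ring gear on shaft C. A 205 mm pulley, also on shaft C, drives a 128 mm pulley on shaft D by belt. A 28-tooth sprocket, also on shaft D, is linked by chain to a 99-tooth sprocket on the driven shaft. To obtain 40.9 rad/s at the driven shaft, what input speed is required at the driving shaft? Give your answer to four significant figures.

619.2 rad/s

Overall ratio R = 3.6923 × 1.8571 × 0.62439 × 3.5357 = 15.138.
Required input speed = output speed × R = 40.9 × 15.138 = 619.16 rad/s.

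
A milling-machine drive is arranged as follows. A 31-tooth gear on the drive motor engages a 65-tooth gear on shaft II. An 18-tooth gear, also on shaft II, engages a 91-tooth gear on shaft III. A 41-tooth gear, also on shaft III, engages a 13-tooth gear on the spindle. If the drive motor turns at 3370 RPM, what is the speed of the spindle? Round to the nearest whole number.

Gear mesh: ratio = 65/31 = 2.0968, so shaft II turns at 3370 / 2.0968 = 1607.2 RPM.
Gear mesh: ratio = 91/18 = 5.0556, so shaft III turns at 1607.2 / 5.0556 = 317.91 RPM.
Gear mesh: ratio = 13/41 = 0.31707, so the spindle turns at 317.91 / 0.31707 = 1002.7 RPM.

1003 RPM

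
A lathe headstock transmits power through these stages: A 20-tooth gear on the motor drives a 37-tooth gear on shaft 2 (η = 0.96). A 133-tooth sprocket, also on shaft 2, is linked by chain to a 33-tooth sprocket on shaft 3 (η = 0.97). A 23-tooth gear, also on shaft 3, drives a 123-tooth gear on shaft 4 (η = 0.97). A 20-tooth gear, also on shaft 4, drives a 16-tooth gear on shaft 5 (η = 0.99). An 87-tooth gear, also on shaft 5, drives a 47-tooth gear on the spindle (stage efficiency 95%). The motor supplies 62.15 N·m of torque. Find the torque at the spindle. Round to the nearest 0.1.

gear mesh 37/20 = 1.85 → τ = 62.15·1.85·0.96 = 110.38 N·m
chain 33/133 = 0.24812 → τ = 110.38·0.24812·0.97 = 26.566 N·m
gear mesh 123/23 = 5.3478 → τ = 26.566·5.3478·0.97 = 137.81 N·m
gear mesh 16/20 = 0.8 → τ = 137.81·0.8·0.99 = 109.14 N·m
gear mesh 47/87 = 0.54023 → τ = 109.14·0.54023·0.95 = 56.014 N·m

56.0 N·m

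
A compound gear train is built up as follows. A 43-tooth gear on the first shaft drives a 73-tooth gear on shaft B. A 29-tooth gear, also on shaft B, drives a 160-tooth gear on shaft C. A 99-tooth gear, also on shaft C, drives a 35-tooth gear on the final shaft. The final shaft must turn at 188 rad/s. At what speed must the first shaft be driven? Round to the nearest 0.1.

622.5 rad/s

Overall ratio R = 1.6977 × 5.5172 × 0.35354 = 3.3114.
Required input speed = output speed × R = 188 × 3.3114 = 622.54 rad/s.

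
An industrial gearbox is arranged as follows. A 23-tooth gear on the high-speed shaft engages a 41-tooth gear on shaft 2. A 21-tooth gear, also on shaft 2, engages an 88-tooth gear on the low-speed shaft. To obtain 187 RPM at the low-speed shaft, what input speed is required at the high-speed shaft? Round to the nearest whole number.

1397 RPM

Overall ratio R = 1.7826 × 4.1905 = 7.47.
Required input speed = output speed × R = 187 × 7.47 = 1396.9 RPM.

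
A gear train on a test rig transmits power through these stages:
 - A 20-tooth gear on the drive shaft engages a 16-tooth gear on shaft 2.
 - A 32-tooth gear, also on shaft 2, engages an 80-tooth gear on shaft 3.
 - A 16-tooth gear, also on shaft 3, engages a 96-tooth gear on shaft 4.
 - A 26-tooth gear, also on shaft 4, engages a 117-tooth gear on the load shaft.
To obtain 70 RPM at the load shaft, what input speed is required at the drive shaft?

3780 RPM

Overall ratio R = 0.8 × 2.5 × 6 × 4.5 = 54.
Required input speed = output speed × R = 70 × 54 = 3780 RPM.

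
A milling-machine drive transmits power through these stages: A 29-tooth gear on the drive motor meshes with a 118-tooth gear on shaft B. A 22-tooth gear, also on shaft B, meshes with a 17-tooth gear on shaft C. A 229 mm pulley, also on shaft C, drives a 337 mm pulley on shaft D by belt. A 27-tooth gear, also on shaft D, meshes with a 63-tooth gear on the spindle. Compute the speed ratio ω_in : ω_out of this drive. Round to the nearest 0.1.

Each stage contributes driven/driver: gear mesh 118/29 = 4.069, gear mesh 17/22 = 0.77273, belt 337/229 = 1.4716, gear mesh 63/27 = 2.3333.
Overall: 4.069 × 0.77273 × 1.4716 × 2.3333 = 10.796.

10.8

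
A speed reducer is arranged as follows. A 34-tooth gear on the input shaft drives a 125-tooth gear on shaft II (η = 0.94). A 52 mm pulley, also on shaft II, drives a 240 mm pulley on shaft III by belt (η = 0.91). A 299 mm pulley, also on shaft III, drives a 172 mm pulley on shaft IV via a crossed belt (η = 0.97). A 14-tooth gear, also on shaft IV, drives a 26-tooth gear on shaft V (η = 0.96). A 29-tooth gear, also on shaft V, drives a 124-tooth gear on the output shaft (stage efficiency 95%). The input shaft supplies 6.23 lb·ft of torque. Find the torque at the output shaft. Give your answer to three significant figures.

Gear mesh: ratio = 125/34 = 3.6765; torque at shaft II = 6.23 × 3.6765 × 0.94 = 21.53 lb·ft.
Belt: ratio = 240/52 = 4.6154; torque at shaft III = 21.53 × 4.6154 × 0.91 = 90.427 lb·ft.
Belt: ratio = 172/299 = 0.57525; torque at shaft IV = 90.427 × 0.57525 × 0.97 = 50.457 lb·ft.
Gear mesh: ratio = 26/14 = 1.8571; torque at shaft V = 50.457 × 1.8571 × 0.96 = 89.958 lb·ft.
Gear mesh: ratio = 124/29 = 4.2759; torque at the output shaft = 89.958 × 4.2759 × 0.95 = 365.42 lb·ft.

365 lb·ft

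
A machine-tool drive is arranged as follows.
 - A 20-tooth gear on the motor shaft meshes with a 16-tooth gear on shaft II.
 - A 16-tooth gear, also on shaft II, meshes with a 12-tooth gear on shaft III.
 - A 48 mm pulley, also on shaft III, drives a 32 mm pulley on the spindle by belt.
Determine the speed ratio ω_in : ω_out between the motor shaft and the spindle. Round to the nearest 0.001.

Each stage contributes driven/driver: gear mesh 16/20 = 0.8, gear mesh 12/16 = 0.75, belt 32/48 = 0.66667.
Overall: 0.8 × 0.75 × 0.66667 = 0.4.

0.400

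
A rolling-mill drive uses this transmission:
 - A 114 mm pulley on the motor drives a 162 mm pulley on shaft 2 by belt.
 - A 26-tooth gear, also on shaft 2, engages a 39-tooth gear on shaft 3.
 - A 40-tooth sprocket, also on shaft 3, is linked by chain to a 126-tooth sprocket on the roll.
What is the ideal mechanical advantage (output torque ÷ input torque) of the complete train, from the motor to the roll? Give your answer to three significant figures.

Each stage contributes driven/driver: belt 162/114 = 1.4211, gear mesh 39/26 = 1.5, chain 126/40 = 3.15.
Overall: 1.4211 × 1.5 × 3.15 = 6.7145.

6.71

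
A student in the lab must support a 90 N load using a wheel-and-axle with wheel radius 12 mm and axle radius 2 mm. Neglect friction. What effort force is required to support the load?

15 N

Wheel-and-axle MA = R/r = 12/2 = 6.
Effort = load / MA = 90 / 6 = 15 N.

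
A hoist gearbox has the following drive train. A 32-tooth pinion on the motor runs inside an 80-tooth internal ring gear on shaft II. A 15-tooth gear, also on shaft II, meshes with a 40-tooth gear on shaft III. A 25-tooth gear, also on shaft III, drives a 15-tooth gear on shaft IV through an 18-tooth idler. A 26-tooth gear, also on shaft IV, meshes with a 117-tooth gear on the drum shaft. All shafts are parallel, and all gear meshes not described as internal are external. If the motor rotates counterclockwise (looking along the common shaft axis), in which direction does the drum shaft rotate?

counterclockwise

the motor → shaft II: internal mesh, same direction → CCW.
shaft II → shaft III: external mesh, 1 reversal → CW.
shaft III → shaft IV: driver → idler → driven is 2 external meshes, 2 reversals → CW.
shaft IV → the drum shaft: external mesh, 1 reversal → CCW.
4 reversals in total — an even number — so the drum shaft turns the same way as the motor.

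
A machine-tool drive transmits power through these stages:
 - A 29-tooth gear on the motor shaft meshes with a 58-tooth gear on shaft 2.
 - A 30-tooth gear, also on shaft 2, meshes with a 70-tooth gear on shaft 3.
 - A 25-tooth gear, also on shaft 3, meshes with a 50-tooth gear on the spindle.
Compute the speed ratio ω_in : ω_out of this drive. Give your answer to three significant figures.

Each stage contributes driven/driver: gear mesh 58/29 = 2, gear mesh 70/30 = 2.3333, gear mesh 50/25 = 2.
Overall: 2 × 2.3333 × 2 = 9.3333.

9.33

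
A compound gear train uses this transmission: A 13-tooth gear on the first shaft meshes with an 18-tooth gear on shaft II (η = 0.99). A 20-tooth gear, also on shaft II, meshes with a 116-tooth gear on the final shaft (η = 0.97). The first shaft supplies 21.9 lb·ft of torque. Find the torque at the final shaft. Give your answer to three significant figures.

gear mesh 18/13 = 1.3846 → τ = 21.9·1.3846·0.99 = 30.02 lb·ft
gear mesh 116/20 = 5.8 → τ = 30.02·5.8·0.97 = 168.89 lb·ft

169 lb·ft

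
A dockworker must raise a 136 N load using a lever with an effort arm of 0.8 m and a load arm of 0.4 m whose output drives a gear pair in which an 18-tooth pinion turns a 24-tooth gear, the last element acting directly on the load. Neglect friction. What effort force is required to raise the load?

Lever MA = effort arm / load arm = 0.8/0.4 = 2.
Gear pair MA = 24/18 = 1.3333.
Combined ideal MA = 2 × 1.3333 = 2.6667.
Effort = load / MA = 136 / 2.6667 = 51 N.

51 N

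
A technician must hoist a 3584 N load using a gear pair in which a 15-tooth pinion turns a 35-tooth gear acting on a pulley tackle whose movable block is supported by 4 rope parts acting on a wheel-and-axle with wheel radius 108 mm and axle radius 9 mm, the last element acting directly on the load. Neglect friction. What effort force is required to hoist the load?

Gear pair MA = 35/15 = 2.3333.
Block-and-tackle MA = number of supporting rope parts = 4.
Wheel-and-axle MA = R/r = 108/9 = 12.
Combined ideal MA = 2.3333 × 4 × 12 = 112.
Effort = load / MA = 3584 / 112 = 32 N.

32 N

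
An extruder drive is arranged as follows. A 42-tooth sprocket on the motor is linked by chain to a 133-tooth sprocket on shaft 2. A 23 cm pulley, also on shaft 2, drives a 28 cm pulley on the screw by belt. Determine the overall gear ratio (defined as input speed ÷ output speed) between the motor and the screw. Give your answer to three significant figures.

3.86

Each stage contributes driven/driver: chain 133/42 = 3.1667, belt 28/23 = 1.2174.
Overall: 3.1667 × 1.2174 = 3.8551.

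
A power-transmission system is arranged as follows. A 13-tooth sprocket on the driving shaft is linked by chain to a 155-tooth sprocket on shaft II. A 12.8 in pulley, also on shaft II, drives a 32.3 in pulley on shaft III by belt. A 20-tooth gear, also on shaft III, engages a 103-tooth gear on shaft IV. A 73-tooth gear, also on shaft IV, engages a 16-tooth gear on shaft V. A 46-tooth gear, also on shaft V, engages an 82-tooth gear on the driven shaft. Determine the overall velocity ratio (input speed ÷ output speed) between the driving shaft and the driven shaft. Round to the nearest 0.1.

Each stage contributes driven/driver: chain 155/13 = 11.923, belt 32.3/12.8 = 2.5234, gear mesh 103/20 = 5.15, gear mesh 16/73 = 0.21918, gear mesh 82/46 = 1.7826.
Overall: 11.923 × 2.5234 × 5.15 × 0.21918 × 1.7826 = 60.54.

60.5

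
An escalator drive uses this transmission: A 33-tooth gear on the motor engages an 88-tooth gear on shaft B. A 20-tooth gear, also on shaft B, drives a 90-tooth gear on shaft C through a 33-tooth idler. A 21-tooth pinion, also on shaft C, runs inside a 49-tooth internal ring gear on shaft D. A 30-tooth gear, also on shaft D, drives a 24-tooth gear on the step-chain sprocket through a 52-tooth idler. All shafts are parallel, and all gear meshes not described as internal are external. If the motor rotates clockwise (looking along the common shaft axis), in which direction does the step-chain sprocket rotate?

anticlockwise

the motor → shaft B: external mesh, 1 reversal → CCW.
shaft B → shaft C: driver → idler → driven is 2 external meshes, 2 reversals → CCW.
shaft C → shaft D: internal mesh, same direction → CCW.
shaft D → the step-chain sprocket: driver → idler → driven is 2 external meshes, 2 reversals → CCW.
5 reversals in total — an odd number — so the step-chain sprocket turns opposite to the motor.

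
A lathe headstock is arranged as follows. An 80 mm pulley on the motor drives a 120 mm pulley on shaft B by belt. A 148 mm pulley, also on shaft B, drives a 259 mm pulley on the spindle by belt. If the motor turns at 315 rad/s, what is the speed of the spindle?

belt 120/80 = 1.5 → 315/1.5 = 210 rad/s
belt 259/148 = 1.75 → 210/1.75 = 120 rad/s

120 rad/s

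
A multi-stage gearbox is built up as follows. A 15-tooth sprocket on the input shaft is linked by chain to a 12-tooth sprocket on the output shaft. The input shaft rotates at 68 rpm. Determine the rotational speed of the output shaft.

the input shaft → the output shaft (chain, 12/15): 68 ÷ 0.8 = 85 rpm

85 rpm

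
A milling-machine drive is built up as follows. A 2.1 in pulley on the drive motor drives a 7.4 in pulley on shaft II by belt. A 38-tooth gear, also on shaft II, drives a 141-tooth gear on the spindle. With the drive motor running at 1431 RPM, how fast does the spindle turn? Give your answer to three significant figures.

109 RPM

belt 7.4/2.1 = 3.5238 → 1431/3.5238 = 406.09 RPM
gear mesh 141/38 = 3.7105 → 406.09/3.7105 = 109.44 RPM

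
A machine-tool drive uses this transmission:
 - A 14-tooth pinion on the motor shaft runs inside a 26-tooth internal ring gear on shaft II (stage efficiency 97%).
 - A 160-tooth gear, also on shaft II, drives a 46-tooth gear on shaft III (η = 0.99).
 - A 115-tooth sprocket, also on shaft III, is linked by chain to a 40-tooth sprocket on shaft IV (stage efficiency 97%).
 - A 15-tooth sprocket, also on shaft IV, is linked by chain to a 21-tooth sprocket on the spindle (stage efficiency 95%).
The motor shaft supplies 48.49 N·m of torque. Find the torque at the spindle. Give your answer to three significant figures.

11.2 N·m

Internal gear: ratio = 26/14 = 1.8571; torque at shaft II = 48.49 × 1.8571 × 0.97 = 87.351 N·m.
Gear mesh: ratio = 46/160 = 0.2875; torque at shaft III = 87.351 × 0.2875 × 0.99 = 24.862 N·m.
Chain: ratio = 40/115 = 0.34783; torque at shaft IV = 24.862 × 0.34783 × 0.97 = 8.3883 N·m.
Chain: ratio = 21/15 = 1.4; torque at the spindle = 8.3883 × 1.4 × 0.95 = 11.156 N·m.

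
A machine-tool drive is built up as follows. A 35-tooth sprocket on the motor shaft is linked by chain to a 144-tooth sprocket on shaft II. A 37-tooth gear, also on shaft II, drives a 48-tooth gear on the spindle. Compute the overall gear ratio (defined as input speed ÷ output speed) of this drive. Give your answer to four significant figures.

5.337

Each stage contributes driven/driver: chain 144/35 = 4.1143, gear mesh 48/37 = 1.2973.
Overall: 4.1143 × 1.2973 = 5.3375.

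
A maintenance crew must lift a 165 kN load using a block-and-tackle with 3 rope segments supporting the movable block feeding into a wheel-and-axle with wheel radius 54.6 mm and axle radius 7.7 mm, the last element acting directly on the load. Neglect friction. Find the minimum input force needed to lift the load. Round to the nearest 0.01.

7.76 kN

Block-and-tackle MA = number of supporting rope parts = 3.
Wheel-and-axle MA = R/r = 54.6/7.7 = 7.0909.
Combined ideal MA = 3 × 7.0909 = 21.273.
Effort = load / MA = 165 / 21.273 = 7.7564 kN.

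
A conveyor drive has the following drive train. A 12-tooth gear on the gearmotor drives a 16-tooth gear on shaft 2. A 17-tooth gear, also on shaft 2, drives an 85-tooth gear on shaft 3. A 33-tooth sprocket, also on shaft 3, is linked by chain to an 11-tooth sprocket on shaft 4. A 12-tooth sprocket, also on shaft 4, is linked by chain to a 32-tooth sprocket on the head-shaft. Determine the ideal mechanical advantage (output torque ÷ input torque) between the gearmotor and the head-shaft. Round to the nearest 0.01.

5.93

Each stage contributes driven/driver: gear mesh 16/12 = 1.3333, gear mesh 85/17 = 5, chain 11/33 = 0.33333, chain 32/12 = 2.6667.
Overall: 1.3333 × 5 × 0.33333 × 2.6667 = 5.9259.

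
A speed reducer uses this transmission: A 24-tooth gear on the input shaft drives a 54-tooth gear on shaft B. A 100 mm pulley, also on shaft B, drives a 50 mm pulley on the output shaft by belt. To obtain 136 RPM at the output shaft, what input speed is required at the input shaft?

Overall ratio R = 2.25 × 0.5 = 1.125.
Required input speed = output speed × R = 136 × 1.125 = 153 RPM.

153 RPM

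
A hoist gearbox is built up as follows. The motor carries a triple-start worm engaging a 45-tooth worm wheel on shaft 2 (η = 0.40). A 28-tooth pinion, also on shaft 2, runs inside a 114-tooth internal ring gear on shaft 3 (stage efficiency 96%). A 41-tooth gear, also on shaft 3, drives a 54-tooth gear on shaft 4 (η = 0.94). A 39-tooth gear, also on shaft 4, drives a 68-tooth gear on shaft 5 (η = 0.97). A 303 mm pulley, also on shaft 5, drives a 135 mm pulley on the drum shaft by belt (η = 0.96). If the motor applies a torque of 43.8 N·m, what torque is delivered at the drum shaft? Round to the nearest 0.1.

919.9 N·m

After the worm (45/3): 43.8 × 15 × 0.40 = 262.8 N·m
After the internal gear (114/28): 262.8 × 4.0714 × 0.96 = 1027.2 N·m
After the gear mesh (54/41): 1027.2 × 1.3171 × 0.94 = 1271.7 N·m
After the gear mesh (68/39): 1271.7 × 1.7436 × 0.97 = 2150.8 N·m
After the belt (135/303): 2150.8 × 0.44554 × 0.96 = 919.94 N·m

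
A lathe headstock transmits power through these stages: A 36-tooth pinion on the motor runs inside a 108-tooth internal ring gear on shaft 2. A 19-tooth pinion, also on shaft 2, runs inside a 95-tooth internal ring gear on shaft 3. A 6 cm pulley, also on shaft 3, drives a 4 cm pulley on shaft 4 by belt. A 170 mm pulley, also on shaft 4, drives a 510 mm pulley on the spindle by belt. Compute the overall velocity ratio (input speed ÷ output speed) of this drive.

Each stage contributes driven/driver: internal gear 108/36 = 3, internal gear 95/19 = 5, belt 4/6 = 0.66667, belt 510/170 = 3.
Overall: 3 × 5 × 0.66667 × 3 = 30.

30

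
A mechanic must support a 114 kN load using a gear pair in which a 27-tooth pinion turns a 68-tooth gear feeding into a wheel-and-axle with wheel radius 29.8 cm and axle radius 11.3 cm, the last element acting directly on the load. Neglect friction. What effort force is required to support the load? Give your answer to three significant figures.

17.2 kN

Gear pair MA = 68/27 = 2.5185.
Wheel-and-axle MA = R/r = 29.8/11.3 = 2.6372.
Combined ideal MA = 2.5185 × 2.6372 = 6.6418.
Effort = load / MA = 114 / 6.6418 = 17.164 kN.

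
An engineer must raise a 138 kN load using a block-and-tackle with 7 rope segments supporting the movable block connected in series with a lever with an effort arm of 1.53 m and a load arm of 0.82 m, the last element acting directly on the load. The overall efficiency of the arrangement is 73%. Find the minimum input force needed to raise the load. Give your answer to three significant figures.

14.5 kN

Block-and-tackle MA = number of supporting rope parts = 7.
Lever MA = effort arm / load arm = 1.53/0.82 = 1.8659.
Combined ideal MA = 7 × 1.8659 = 13.061.
Actual MA = 13.061 × 0.73 = 9.5345.
Effort = load / actual MA = 138 / 9.5345 = 14.474 kN.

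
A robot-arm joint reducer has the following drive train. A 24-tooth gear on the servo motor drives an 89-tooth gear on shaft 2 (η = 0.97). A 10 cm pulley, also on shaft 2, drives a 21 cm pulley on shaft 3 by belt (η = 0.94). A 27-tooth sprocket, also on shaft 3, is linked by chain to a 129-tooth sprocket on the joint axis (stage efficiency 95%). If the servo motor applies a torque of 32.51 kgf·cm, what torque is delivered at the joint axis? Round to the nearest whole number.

1048 kgf·cm

Gear mesh: ratio = 89/24 = 3.7083; torque at shaft 2 = 32.51 × 3.7083 × 0.97 = 116.94 kgf·cm.
Belt: ratio = 21/10 = 2.1; torque at shaft 3 = 116.94 × 2.1 × 0.94 = 230.84 kgf·cm.
Chain: ratio = 129/27 = 4.7778; torque at the joint axis = 230.84 × 4.7778 × 0.95 = 1047.8 kgf·cm.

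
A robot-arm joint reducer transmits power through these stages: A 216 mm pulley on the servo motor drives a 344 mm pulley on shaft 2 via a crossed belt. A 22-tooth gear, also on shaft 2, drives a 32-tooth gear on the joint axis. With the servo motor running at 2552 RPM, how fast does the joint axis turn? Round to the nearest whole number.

Belt: ratio = 344/216 = 1.5926, so shaft 2 turns at 2552 / 1.5926 = 1602.4 RPM.
Gear mesh: ratio = 32/22 = 1.4545, so the joint axis turns at 1602.4 / 1.4545 = 1101.7 RPM.

1102 RPM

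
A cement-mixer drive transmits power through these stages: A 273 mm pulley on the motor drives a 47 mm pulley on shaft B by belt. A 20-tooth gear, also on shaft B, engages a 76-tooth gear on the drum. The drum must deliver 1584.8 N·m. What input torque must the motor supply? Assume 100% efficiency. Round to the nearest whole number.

2422 N·m

Overall ratio R = 0.17216 × 3.8 = 0.65421.
Input torque = output torque / R = 1584.8 / 0.65421 = 2422.5 N·m.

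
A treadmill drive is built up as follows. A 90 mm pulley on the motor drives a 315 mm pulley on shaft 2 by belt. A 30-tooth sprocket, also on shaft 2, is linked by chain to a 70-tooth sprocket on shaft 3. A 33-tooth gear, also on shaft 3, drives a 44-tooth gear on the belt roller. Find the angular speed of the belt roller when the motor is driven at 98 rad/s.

the motor → shaft 2 (belt, 315/90): 98 ÷ 3.5 = 28 rad/s
shaft 2 → shaft 3 (chain, 70/30): 28 ÷ 2.3333 = 12 rad/s
shaft 3 → the belt roller (gear mesh, 44/33): 12 ÷ 1.3333 = 9 rad/s

9 rad/s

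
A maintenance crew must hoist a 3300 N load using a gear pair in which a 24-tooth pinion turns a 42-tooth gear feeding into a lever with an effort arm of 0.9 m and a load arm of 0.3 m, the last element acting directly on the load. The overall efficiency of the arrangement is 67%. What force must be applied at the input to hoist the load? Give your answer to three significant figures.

Gear pair MA = 42/24 = 1.75.
Lever MA = effort arm / load arm = 0.9/0.3 = 3.
Combined ideal MA = 1.75 × 3 = 5.25.
Actual MA = 5.25 × 0.67 = 3.5175.
Effort = load / actual MA = 3300 / 3.5175 = 938.17 N.

938 N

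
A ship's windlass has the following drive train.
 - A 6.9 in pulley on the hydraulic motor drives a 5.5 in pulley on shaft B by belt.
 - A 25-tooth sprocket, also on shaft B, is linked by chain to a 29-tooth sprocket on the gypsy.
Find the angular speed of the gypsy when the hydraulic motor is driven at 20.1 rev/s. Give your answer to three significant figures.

21.7 rev/s

belt 5.5/6.9 = 0.7971 → 20.1/0.7971 = 25.216 rev/s
chain 29/25 = 1.16 → 25.216/1.16 = 21.738 rev/s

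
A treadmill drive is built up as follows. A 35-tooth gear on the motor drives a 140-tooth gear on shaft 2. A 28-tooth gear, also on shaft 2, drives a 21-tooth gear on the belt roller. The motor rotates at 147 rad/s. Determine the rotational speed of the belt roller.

the motor → shaft 2 (gear mesh, 140/35): 147 ÷ 4 = 36.75 rad/s
shaft 2 → the belt roller (gear mesh, 21/28): 36.75 ÷ 0.75 = 49 rad/s

49 rad/s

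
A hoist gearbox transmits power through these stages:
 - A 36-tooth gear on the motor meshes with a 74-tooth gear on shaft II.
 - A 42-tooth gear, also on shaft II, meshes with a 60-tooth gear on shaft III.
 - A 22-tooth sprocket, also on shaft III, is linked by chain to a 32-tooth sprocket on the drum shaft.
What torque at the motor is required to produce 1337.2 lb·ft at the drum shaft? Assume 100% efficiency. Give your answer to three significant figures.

Overall ratio R = 2.0556 × 1.4286 × 1.4545 = 4.2713.
Input torque = output torque / R = 1337.2 / 4.2713 = 313.07 lb·ft.

313 lb·ft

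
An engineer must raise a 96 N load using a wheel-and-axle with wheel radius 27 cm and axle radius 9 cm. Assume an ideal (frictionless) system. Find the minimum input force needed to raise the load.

Wheel-and-axle MA = R/r = 27/9 = 3.
Effort = load / MA = 96 / 3 = 32 N.

32 N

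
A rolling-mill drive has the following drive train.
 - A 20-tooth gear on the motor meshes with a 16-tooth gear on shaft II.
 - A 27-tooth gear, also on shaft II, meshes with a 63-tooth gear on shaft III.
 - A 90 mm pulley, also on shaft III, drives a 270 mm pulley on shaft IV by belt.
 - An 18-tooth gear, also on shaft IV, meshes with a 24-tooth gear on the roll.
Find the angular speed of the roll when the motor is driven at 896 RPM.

Gear mesh: ratio = 16/20 = 0.8, so shaft II turns at 896 / 0.8 = 1120 RPM.
Gear mesh: ratio = 63/27 = 2.3333, so shaft III turns at 1120 / 2.3333 = 480 RPM.
Belt: ratio = 270/90 = 3, so shaft IV turns at 480 / 3 = 160 RPM.
Gear mesh: ratio = 24/18 = 1.3333, so the roll turns at 160 / 1.3333 = 120 RPM.

120 RPM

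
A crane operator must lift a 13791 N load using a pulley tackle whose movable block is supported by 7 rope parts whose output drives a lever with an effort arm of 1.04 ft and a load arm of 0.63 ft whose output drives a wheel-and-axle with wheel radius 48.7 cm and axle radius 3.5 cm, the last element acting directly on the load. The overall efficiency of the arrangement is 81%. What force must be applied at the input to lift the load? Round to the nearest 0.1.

Block-and-tackle MA = number of supporting rope parts = 7.
Lever MA = effort arm / load arm = 1.04/0.63 = 1.6508.
Wheel-and-axle MA = R/r = 48.7/3.5 = 13.914.
Combined ideal MA = 7 × 1.6508 × 13.914 = 160.79.
Actual MA = 160.79 × 0.81 = 130.24.
Effort = load / actual MA = 13791 / 130.24 = 105.89 N.

105.9 N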